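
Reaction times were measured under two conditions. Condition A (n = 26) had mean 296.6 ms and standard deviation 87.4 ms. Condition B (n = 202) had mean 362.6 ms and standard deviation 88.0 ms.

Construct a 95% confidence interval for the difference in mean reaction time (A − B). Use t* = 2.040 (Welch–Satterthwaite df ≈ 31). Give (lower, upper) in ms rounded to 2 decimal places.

Per-group SEs: s₁/√n₁ = 87.4/√26 = 17.1406, s₂/√n₂ = 88.0/√202 = 6.1917.
Unpooled SE of the difference: √(293.80016836 + 38.33714889) = 18.2246.
Margin of error = t* · SE = 2.040 × 18.2246 = 37.1782.
x̄₁ − x̄₂ = 296.6 − 362.6 = -66.0000.
CI: -66.0000 ± 37.1782 = (-103.18, -28.82).

(-103.18, -28.82)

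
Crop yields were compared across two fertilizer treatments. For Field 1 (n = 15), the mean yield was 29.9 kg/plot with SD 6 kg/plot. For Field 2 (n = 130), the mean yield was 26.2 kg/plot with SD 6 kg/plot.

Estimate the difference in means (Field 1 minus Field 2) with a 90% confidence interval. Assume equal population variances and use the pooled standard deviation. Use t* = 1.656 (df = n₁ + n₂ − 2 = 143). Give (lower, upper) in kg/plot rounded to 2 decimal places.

(0.99, 6.41)

s_p = √[((n₁−1)s₁² + (n₂−1)s₂²)/(n₁+n₂−2)] = √[(14·6² + 129·6²)/143] = 6.0000.
SE = 6.0000·√(1/15 + 1/130) = 1.6361.
With t* = 1.656, margin = 1.656 × 1.6361 = 2.7094.
x̄₁ − x̄₂ = 29.9 − 26.2 = 3.7000; interval 3.7000 ± 2.7094 = (0.99, 6.41).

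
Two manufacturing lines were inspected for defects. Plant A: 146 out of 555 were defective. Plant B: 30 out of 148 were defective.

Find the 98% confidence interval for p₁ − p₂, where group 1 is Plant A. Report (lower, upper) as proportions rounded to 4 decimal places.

p̂₁ = 146/555 = 0.2631 and p̂₂ = 30/148 = 0.2027.
SE₁ = √(p̂₁(1−p̂₁)/n₁) = √(0.2631·0.7369/555) = 0.01869; SE₂ = √(0.2027·0.7973/148) = 0.03305.
Independent samples: SE of the difference = √(SE₁² + SE₂²) = √(0.0003493161 + 0.0010923025) = 0.03797.
z* for 98% confidence is 2.326, so the margin of error is 2.326 × 0.03797 = 0.08832.
Point estimate p̂₁ − p̂₂ = 0.2631 − 0.2027 = 0.0604.
0.0604 ± 0.08832 → (-0.0279, 0.1487).

(-0.0279, 0.1487)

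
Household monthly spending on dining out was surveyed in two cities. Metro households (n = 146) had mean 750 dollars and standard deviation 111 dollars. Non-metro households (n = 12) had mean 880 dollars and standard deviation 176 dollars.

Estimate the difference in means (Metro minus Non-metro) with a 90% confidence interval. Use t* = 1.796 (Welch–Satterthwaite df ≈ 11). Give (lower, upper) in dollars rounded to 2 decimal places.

(-222.73, -37.27)

Per-group SEs: s₁/√n₁ = 111/√146 = 9.1864, s₂/√n₂ = 176/√12 = 50.8068.
Unpooled SE of the difference: √(84.38994496 + 2581.33092624) = 51.6306.
Margin of error = t* · SE = 1.796 × 51.6306 = 92.7286.
x̄₁ − x̄₂ = 750 − 880 = -130.0000.
CI: -130.0000 ± 92.7286 = (-222.73, -37.27).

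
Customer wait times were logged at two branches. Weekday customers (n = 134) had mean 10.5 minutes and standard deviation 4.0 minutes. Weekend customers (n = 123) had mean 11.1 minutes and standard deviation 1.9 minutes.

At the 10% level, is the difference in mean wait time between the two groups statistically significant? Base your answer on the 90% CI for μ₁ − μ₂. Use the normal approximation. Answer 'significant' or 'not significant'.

not significant

SE₁ = s₁/√n₁ = 4.0/√134 = 0.3455; SE₂ = 1.9/√123 = 0.1713.
Independent samples, unequal variances: SE_diff = √(SE₁² + SE₂²) = √(0.11937025 + 0.02934369) = 0.3856.
z* = 1.645, so margin of error = 1.645 × 0.3856 = 0.6343.
Difference in means = 10.5 − 11.1 = -0.6000.
-0.6000 ± 0.6343 → (-1.2343, 0.0343).
The interval (-1.2343, 0.0343) contains 0, so the difference is not significant.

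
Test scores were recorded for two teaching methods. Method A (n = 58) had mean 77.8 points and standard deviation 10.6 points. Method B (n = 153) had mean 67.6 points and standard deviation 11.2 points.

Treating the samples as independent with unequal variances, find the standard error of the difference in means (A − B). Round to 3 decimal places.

Per-group SEs: s₁/√n₁ = 10.6/√58 = 1.3918, s₂/√n₂ = 11.2/√153 = 0.9055.
Unpooled SE of the difference: √(1.93710724 + 0.81993025) = 1.6604.

1.660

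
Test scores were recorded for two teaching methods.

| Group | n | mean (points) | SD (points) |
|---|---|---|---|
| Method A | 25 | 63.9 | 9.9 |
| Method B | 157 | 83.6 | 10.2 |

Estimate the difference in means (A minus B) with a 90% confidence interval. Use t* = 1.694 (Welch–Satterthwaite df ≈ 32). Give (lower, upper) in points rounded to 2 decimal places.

(-23.33, -16.07)

SE₁ = s₁/√n₁ = 9.9/√25 = 1.9800; SE₂ = 10.2/√157 = 0.8140.
Independent samples, unequal variances: SE_diff = √(SE₁² + SE₂²) = √(3.9204 + 0.662596) = 2.1408.
t* = 1.694, so margin of error = 1.694 × 2.1408 = 3.6265.
Difference in means = 63.9 − 83.6 = -19.7000.
-19.7000 ± 3.6265 → (-23.33, -16.07).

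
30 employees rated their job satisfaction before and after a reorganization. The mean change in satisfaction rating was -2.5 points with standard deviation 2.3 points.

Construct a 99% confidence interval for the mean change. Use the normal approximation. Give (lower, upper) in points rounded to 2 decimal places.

(-3.58, -1.42)

Paired design: SE = s_d/√n = 2.3/√30 = 0.4199.
z* = 2.576; margin of error = 2.576 × 0.4199 = 1.0817.
-2.5 ± 1.0817 → (-3.58, -1.42).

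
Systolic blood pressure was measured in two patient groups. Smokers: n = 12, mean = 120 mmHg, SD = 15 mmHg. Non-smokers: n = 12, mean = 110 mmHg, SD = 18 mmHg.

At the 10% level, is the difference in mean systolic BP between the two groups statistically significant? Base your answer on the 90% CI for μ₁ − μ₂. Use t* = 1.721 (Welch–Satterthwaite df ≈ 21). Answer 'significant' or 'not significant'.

not significant

Standard errors of each mean: 15/√12 = 4.3301 and 18/√12 = 5.1962.
SE(x̄₁ − x̄₂) = √(4.3301² + 5.1962²) = 6.7639 for independent samples with unequal variances.
With t* = 1.721, the margin is 1.721 × 6.7639 = 11.6407.
x̄₁ − x̄₂ = 120 − 110 = 10.0000; the interval is 10.0000 ± 11.6407 = (-1.6407, 21.6407).
The interval (-1.6407, 21.6407) contains 0, so the difference is not significant.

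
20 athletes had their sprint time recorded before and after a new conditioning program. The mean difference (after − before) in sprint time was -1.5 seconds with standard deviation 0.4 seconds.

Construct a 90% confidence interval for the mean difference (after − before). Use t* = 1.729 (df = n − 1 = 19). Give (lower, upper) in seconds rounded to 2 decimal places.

Paired design: SE = s_d/√n = 0.4/√20 = 0.0894.
t* = 1.729; margin of error = 1.729 × 0.0894 = 0.1546.
-1.5 ± 0.1546 → (-1.65, -1.35).

(-1.65, -1.35)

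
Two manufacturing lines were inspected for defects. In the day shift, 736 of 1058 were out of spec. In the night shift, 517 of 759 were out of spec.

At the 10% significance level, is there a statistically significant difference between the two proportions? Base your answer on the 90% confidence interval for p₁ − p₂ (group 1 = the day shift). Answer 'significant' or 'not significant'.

Sample proportions: 736/1058 = 0.6957, 517/759 = 0.6812.
Each SE is √(p̂(1−p̂)/n): √(0.6957·0.3043/1058) = 0.01415 and √(0.6812·0.3188/759) = 0.01692.
SE(p̂₁ − p̂₂) = √(SE₁² + SE₂²) = √(0.0002002225 + 0.0002862864) = 0.02206, since the two samples are independent.
At 90% confidence z* = 1.645; margin = 1.645 × 0.02206 = 0.03629.
The difference is 0.6957 − 0.6812 = 0.0145, so the interval is 0.0145 ± 0.03629 = (-0.02179, 0.05079).
The interval (-0.02179, 0.05079) contains 0, so the difference is not significant.

not significant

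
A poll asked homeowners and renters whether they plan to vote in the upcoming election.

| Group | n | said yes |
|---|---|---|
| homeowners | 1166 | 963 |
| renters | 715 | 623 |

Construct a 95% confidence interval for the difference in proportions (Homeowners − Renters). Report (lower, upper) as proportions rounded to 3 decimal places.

(-0.078, -0.013)

p̂₁ = 963/1166 = 0.8259 and p̂₂ = 623/715 = 0.8713.
SE₁ = √(p̂₁(1−p̂₁)/n₁) = √(0.8259·0.1741/1166) = 0.01110; SE₂ = √(0.8713·0.1287/715) = 0.01252.
Independent samples: SE of the difference = √(SE₁² + SE₂²) = √(0.00012321 + 0.0001567504) = 0.01673.
z* for 95% confidence is 1.960, so the margin of error is 1.960 × 0.01673 = 0.03279.
Point estimate p̂₁ − p̂₂ = 0.8259 − 0.8713 = -0.0454.
-0.0454 ± 0.03279 → (-0.078, -0.013).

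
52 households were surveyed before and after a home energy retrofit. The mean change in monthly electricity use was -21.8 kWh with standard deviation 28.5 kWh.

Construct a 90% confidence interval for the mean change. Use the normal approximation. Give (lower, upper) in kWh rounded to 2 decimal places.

This is a matched-pairs design, so SE = s_d/√n = 28.5/√52 = 3.9522.
Margin = 1.645 × 3.9522 = 6.5014; the interval is -21.8 ± 6.5014 = (-28.30, -15.30).

(-28.30, -15.30)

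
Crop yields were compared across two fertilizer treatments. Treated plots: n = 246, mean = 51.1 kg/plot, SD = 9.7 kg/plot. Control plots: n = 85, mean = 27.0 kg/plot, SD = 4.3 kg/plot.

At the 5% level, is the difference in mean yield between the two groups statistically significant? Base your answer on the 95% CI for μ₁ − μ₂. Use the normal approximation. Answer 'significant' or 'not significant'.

Standard errors of each mean: 9.7/√246 = 0.6184 and 4.3/√85 = 0.4664.
SE(x̄₁ − x̄₂) = √(0.6184² + 0.4664²) = 0.7746 for independent samples with unequal variances.
With z* = 1.960, the margin is 1.960 × 0.7746 = 1.5182.
x̄₁ − x̄₂ = 51.1 − 27.0 = 24.1000; the interval is 24.1000 ± 1.5182 = (22.5818, 25.6182).
The interval (22.5818, 25.6182) does not contain 0, so the difference is significant.

significant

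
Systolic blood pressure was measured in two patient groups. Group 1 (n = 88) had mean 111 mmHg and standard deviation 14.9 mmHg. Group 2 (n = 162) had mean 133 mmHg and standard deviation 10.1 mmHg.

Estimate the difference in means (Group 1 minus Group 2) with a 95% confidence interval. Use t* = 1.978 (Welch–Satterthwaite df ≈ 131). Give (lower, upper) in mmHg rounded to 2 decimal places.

(-25.51, -18.49)

SE₁ = s₁/√n₁ = 14.9/√88 = 1.5883; SE₂ = 10.1/√162 = 0.7935.
Independent samples, unequal variances: SE_diff = √(SE₁² + SE₂²) = √(2.52269689 + 0.62964225) = 1.7755.
t* = 1.978, so margin of error = 1.978 × 1.7755 = 3.5119.
Difference in means = 111 − 133 = -22.0000.
-22.0000 ± 3.5119 → (-25.51, -18.49).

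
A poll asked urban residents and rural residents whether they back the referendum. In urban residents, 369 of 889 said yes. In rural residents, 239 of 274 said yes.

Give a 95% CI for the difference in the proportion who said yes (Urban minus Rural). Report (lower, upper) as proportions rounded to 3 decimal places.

(-0.508, -0.406)

p̂₁ = 369/889 = 0.4151 and p̂₂ = 239/274 = 0.8723.
SE₁ = √(p̂₁(1−p̂₁)/n₁) = √(0.4151·0.5849/889) = 0.01653; SE₂ = √(0.8723·0.1277/274) = 0.02016.
Independent samples: SE of the difference = √(SE₁² + SE₂²) = √(0.0002732409 + 0.0004064256) = 0.02607.
z* for 95% confidence is 1.960, so the margin of error is 1.960 × 0.02607 = 0.05110.
Point estimate p̂₁ − p̂₂ = 0.4151 − 0.8723 = -0.4572.
-0.4572 ± 0.05110 → (-0.508, -0.406).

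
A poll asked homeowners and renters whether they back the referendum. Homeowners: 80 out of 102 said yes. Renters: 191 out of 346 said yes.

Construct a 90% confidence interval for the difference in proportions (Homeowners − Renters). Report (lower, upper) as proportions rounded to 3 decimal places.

(0.152, 0.312)

Sample proportions: 80/102 = 0.7843, 191/346 = 0.5520.
Each SE is √(p̂(1−p̂)/n): √(0.7843·0.2157/102) = 0.04073 and √(0.5520·0.4480/346) = 0.02673.
SE(p̂₁ − p̂₂) = √(SE₁² + SE₂²) = √(0.0016589329 + 0.0007144929) = 0.04872, since the two samples are independent.
At 90% confidence z* = 1.645; margin = 1.645 × 0.04872 = 0.08014.
The difference is 0.7843 − 0.5520 = 0.2323, so the interval is 0.2323 ± 0.08014 = (0.152, 0.312).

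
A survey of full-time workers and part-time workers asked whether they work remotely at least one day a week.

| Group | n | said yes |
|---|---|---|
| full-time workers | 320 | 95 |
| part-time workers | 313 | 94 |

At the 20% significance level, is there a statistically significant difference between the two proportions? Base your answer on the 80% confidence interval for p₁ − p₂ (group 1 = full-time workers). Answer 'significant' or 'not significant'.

First, p̂₁ = 95/320 = 0.2969; p̂₂ = 94/313 = 0.3003.
The two standard errors are √(0.2969×0.7031/320) = 0.02554 and √(0.3003×0.6997/313) = 0.02591.
Because the samples are independent, SE_diff = √(0.02554² + 0.02591²) = 0.03638.
Using z* = 1.282 for 80%, ME = 1.282 × 0.03638 = 0.04664.
p̂₁ − p̂₂ = -0.0034; interval -0.0034 ± 0.04664 gives (-0.05004, 0.04324).
The interval (-0.05004, 0.04324) contains 0, so the difference is not significant.

not significant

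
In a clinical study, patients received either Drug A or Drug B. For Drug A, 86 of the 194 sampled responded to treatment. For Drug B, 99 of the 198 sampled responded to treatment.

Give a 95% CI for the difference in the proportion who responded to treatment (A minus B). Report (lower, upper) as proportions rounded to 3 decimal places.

(-0.155, 0.042)

Sample proportions: 86/194 = 0.4433, 99/198 = 0.5000.
Each SE is √(p̂(1−p̂)/n): √(0.4433·0.5567/194) = 0.03567 and √(0.5000·0.5000/198) = 0.03553.
SE(p̂₁ − p̂₂) = √(SE₁² + SE₂²) = √(0.0012723489 + 0.0012623809) = 0.05035, since the two samples are independent.
At 95% confidence z* = 1.960; margin = 1.960 × 0.05035 = 0.09869.
The difference is 0.4433 − 0.5000 = -0.0567, so the interval is -0.0567 ± 0.09869 = (-0.155, 0.042).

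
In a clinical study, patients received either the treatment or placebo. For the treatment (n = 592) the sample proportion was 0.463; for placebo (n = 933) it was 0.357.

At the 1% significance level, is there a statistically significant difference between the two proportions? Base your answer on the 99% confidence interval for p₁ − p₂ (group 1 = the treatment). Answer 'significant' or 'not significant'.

Each SE is √(p̂(1−p̂)/n): √(0.4630·0.5370/592) = 0.02049 and √(0.3570·0.6430/933) = 0.01569.
SE(p̂₁ − p̂₂) = √(SE₁² + SE₂²) = √(0.0004198401 + 0.0002461761) = 0.02581, since the two samples are independent.
At 99% confidence z* = 2.576; margin = 2.576 × 0.02581 = 0.06649.
The difference is 0.4630 − 0.3570 = 0.1060, so the interval is 0.1060 ± 0.06649 = (0.03951, 0.17249).
The interval (0.03951, 0.17249) does not contain 0, so the difference is significant.

significant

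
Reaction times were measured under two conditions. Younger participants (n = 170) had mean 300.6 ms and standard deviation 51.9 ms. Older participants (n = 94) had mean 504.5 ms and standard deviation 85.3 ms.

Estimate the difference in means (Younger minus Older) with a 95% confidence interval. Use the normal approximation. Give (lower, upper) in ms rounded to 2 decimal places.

(-222.83, -184.97)

SE₁ = s₁/√n₁ = 51.9/√170 = 3.9805; SE₂ = 85.3/√94 = 8.7980.
Independent samples, unequal variances: SE_diff = √(SE₁² + SE₂²) = √(15.84438025 + 77.404804) = 9.6566.
z* = 1.960, so margin of error = 1.960 × 9.6566 = 18.9269.
Difference in means = 300.6 − 504.5 = -203.9000.
-203.9000 ± 18.9269 → (-222.83, -184.97).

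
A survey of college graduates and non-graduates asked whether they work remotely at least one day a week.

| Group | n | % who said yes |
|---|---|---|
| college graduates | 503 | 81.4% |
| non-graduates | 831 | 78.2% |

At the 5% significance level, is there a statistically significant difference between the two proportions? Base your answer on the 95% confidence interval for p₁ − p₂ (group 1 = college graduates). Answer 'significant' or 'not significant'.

not significant

The two standard errors are √(0.8140×0.1860/503) = 0.01735 and √(0.7820×0.2180/831) = 0.01432.
Because the samples are independent, SE_diff = √(0.01735² + 0.01432²) = 0.02250.
Using z* = 1.960 for 95%, ME = 1.960 × 0.02250 = 0.04410.
p̂₁ − p̂₂ = 0.0320; interval 0.0320 ± 0.04410 gives (-0.01210, 0.07610).
The interval (-0.01210, 0.07610) contains 0, so the difference is not significant.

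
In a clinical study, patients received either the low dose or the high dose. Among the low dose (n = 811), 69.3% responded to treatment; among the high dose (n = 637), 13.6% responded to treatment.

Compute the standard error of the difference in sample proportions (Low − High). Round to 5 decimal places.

Each SE is √(p̂(1−p̂)/n): √(0.6930·0.3070/811) = 0.01620 and √(0.1360·0.8640/637) = 0.01358.
SE(p̂₁ − p̂₂) = √(SE₁² + SE₂²) = √(0.00026244 + 0.0001844164) = 0.02114, since the two samples are independent.

0.02114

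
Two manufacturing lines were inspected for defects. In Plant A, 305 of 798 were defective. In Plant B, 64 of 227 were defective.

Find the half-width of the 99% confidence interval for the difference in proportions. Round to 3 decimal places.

Sample proportions: 305/798 = 0.3822, 64/227 = 0.2819.
Each SE is √(p̂(1−p̂)/n): √(0.3822·0.6178/798) = 0.01720 and √(0.2819·0.7181/227) = 0.02986.
SE(p̂₁ − p̂₂) = √(SE₁² + SE₂²) = √(0.00029584 + 0.0008916196) = 0.03446, since the two samples are independent.
At 99% confidence z* = 2.576; margin = 2.576 × 0.03446 = 0.08877.

0.089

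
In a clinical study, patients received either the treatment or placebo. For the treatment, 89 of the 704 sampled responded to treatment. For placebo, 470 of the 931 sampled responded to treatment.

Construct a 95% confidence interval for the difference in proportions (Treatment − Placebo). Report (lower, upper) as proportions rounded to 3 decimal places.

(-0.419, -0.338)

First, p̂₁ = 89/704 = 0.1264; p̂₂ = 470/931 = 0.5048.
The two standard errors are √(0.1264×0.8736/704) = 0.01252 and √(0.5048×0.4952/931) = 0.01639.
Because the samples are independent, SE_diff = √(0.01252² + 0.01639²) = 0.02062.
Using z* = 1.960 for 95%, ME = 1.960 × 0.02062 = 0.04042.
p̂₁ − p̂₂ = -0.3784; interval -0.3784 ± 0.04042 gives (-0.419, -0.338).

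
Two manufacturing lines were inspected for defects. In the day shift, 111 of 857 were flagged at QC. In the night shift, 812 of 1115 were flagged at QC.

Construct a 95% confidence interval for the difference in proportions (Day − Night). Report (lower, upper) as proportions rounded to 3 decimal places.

p̂₁ = 111/857 = 0.1295 and p̂₂ = 812/1115 = 0.7283.
SE₁ = √(p̂₁(1−p̂₁)/n₁) = √(0.1295·0.8705/857) = 0.01147; SE₂ = √(0.7283·0.2717/1115) = 0.01332.
Independent samples: SE of the difference = √(SE₁² + SE₂²) = √(0.0001315609 + 0.0001774224) = 0.01758.
z* for 95% confidence is 1.960, so the margin of error is 1.960 × 0.01758 = 0.03446.
Point estimate p̂₁ − p̂₂ = 0.1295 − 0.7283 = -0.5988.
-0.5988 ± 0.03446 → (-0.633, -0.564).

(-0.633, -0.564)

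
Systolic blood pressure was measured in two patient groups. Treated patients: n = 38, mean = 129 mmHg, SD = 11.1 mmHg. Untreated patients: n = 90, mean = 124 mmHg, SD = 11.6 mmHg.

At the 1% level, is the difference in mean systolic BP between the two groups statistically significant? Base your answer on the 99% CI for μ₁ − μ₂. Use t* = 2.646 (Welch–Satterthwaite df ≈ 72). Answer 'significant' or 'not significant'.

SE₁ = s₁/√n₁ = 11.1/√38 = 1.8007; SE₂ = 11.6/√90 = 1.2227.
Independent samples, unequal variances: SE_diff = √(SE₁² + SE₂²) = √(3.24252049 + 1.49499529) = 2.1766.
t* = 2.646, so margin of error = 2.646 × 2.1766 = 5.7593.
Difference in means = 129 − 124 = 5.0000.
5.0000 ± 5.7593 → (-0.7593, 10.7593).
The interval (-0.7593, 10.7593) contains 0, so the difference is not significant.

not significant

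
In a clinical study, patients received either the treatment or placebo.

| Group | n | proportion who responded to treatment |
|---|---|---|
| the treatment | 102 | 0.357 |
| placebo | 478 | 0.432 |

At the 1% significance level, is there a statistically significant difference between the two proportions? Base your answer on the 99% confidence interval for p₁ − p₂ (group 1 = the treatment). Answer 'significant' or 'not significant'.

SE₁ = √(p̂₁(1−p̂₁)/n₁) = √(0.3570·0.6430/102) = 0.04744; SE₂ = √(0.4320·0.5680/478) = 0.02266.
Independent samples: SE of the difference = √(SE₁² + SE₂²) = √(0.0022505536 + 0.0005134756) = 0.05257.
z* for 99% confidence is 2.576, so the margin of error is 2.576 × 0.05257 = 0.13542.
Point estimate p̂₁ − p̂₂ = 0.3570 − 0.4320 = -0.0750.
-0.0750 ± 0.13542 → (-0.21042, 0.06042).
The interval (-0.21042, 0.06042) contains 0, so the difference is not significant.

not significant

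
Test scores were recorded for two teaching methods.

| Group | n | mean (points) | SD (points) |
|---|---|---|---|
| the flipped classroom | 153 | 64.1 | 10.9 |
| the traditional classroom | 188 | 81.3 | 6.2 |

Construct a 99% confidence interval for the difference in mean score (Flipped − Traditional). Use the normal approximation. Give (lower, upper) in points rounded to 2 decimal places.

(-19.75, -14.65)

Per-group SEs: s₁/√n₁ = 10.9/√153 = 0.8812, s₂/√n₂ = 6.2/√188 = 0.4522.
Unpooled SE of the difference: √(0.77651344 + 0.20448484) = 0.9905.
Margin of error = z* · SE = 2.576 × 0.9905 = 2.5515.
x̄₁ − x̄₂ = 64.1 − 81.3 = -17.2000.
CI: -17.2000 ± 2.5515 = (-19.75, -14.65).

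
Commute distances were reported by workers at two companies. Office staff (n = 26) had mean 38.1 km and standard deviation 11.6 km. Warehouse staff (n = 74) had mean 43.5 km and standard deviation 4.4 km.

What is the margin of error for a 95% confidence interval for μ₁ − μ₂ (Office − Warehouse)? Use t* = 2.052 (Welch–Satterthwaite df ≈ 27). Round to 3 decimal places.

4.785

Standard errors of each mean: 11.6/√26 = 2.2749 and 4.4/√74 = 0.5115.
SE(x̄₁ − x̄₂) = √(2.2749² + 0.5115²) = 2.3317 for independent samples with unequal variances.
With t* = 2.052, the margin is 2.052 × 2.3317 = 4.7846.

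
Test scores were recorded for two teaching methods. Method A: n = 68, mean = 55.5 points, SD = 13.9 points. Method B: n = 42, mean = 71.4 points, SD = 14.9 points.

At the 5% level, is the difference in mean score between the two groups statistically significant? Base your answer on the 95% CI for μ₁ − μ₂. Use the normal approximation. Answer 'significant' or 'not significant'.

significant

SE₁ = s₁/√n₁ = 13.9/√68 = 1.6856; SE₂ = 14.9/√42 = 2.2991.
Independent samples, unequal variances: SE_diff = √(SE₁² + SE₂²) = √(2.84124736 + 5.28586081) = 2.8508.
z* = 1.960, so margin of error = 1.960 × 2.8508 = 5.5876.
Difference in means = 55.5 − 71.4 = -15.9000.
-15.9000 ± 5.5876 → (-21.4876, -10.3124).
The interval (-21.4876, -10.3124) does not contain 0, so the difference is significant.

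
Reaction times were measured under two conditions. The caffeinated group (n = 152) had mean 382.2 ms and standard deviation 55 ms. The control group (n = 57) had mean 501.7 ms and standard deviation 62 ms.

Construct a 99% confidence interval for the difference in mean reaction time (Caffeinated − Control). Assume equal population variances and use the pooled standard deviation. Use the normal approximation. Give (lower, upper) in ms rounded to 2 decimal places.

Pooled variance s_p² = [151·55² + 56·62²] / (152+57−2) = 3246.5652, so s_p = 56.9786.
SE_diff = s_p·√(1/n₁ + 1/n₂) = 56.9786·√(1/152 + 1/57) = 8.8496.
z* = 2.576; margin = 2.576 × 8.8496 = 22.7966.
Difference = 382.2 − 501.7 = -119.5000.
-119.5000 ± 22.7966 → (-142.30, -96.70).

(-142.30, -96.70)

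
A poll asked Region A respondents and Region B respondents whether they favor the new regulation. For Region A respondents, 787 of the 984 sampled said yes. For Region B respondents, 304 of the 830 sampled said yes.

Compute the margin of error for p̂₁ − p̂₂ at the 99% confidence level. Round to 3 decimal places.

p̂₁ = 787/984 = 0.7998 and p̂₂ = 304/830 = 0.3663.
SE₁ = √(p̂₁(1−p̂₁)/n₁) = √(0.7998·0.2002/984) = 0.01276; SE₂ = √(0.3663·0.6337/830) = 0.01672.
Independent samples: SE of the difference = √(SE₁² + SE₂²) = √(0.0001628176 + 0.0002795584) = 0.02103.
z* for 99% confidence is 2.576, so the margin of error is 2.576 × 0.02103 = 0.05417.

0.054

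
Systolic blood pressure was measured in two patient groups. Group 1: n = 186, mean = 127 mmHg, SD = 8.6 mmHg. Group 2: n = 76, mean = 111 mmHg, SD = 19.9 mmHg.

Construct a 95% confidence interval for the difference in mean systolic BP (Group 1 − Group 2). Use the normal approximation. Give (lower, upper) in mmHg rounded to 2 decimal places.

(11.36, 20.64)

Standard errors of each mean: 8.6/√186 = 0.6306 and 19.9/√76 = 2.2827.
SE(x̄₁ − x̄₂) = √(0.6306² + 2.2827²) = 2.3682 for independent samples with unequal variances.
With z* = 1.960, the margin is 1.960 × 2.3682 = 4.6417.
x̄₁ − x̄₂ = 127 − 111 = 16.0000; the interval is 16.0000 ± 4.6417 = (11.36, 20.64).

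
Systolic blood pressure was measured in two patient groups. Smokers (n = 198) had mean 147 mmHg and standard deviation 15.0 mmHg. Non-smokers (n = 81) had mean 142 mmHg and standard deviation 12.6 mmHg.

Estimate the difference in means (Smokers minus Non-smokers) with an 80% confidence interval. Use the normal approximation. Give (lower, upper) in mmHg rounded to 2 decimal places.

(2.74, 7.26)

Standard errors of each mean: 15.0/√198 = 1.0660 and 12.6/√81 = 1.4000.
SE(x̄₁ − x̄₂) = √(1.0660² + 1.4000²) = 1.7596 for independent samples with unequal variances.
With z* = 1.282, the margin is 1.282 × 1.7596 = 2.2558.
x̄₁ − x̄₂ = 147 − 142 = 5.0000; the interval is 5.0000 ± 2.2558 = (2.74, 7.26).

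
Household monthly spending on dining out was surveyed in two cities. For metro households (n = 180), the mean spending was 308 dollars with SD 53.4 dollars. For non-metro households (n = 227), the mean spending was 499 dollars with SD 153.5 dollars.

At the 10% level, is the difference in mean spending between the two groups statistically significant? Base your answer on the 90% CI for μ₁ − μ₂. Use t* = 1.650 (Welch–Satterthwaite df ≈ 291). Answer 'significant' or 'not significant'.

significant

Standard errors of each mean: 53.4/√180 = 3.9802 and 153.5/√227 = 10.1882.
SE(x̄₁ − x̄₂) = √(3.9802² + 10.1882²) = 10.9381 for independent samples with unequal variances.
With t* = 1.650, the margin is 1.650 × 10.9381 = 18.0479.
x̄₁ − x̄₂ = 308 − 499 = -191.0000; the interval is -191.0000 ± 18.0479 = (-209.0479, -172.9521).
The interval (-209.0479, -172.9521) does not contain 0, so the difference is significant.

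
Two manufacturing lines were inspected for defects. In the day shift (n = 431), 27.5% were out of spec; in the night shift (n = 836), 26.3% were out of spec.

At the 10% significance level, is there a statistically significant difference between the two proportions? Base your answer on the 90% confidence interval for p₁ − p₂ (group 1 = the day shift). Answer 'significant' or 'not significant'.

Each SE is √(p̂(1−p̂)/n): √(0.2750·0.7250/431) = 0.02151 and √(0.2630·0.7370/836) = 0.01523.
SE(p̂₁ − p̂₂) = √(SE₁² + SE₂²) = √(0.0004626801 + 0.0002319529) = 0.02636, since the two samples are independent.
At 90% confidence z* = 1.645; margin = 1.645 × 0.02636 = 0.04336.
The difference is 0.2750 − 0.2630 = 0.0120, so the interval is 0.0120 ± 0.04336 = (-0.03136, 0.05536).
The interval (-0.03136, 0.05536) contains 0, so the difference is not significant.

not significant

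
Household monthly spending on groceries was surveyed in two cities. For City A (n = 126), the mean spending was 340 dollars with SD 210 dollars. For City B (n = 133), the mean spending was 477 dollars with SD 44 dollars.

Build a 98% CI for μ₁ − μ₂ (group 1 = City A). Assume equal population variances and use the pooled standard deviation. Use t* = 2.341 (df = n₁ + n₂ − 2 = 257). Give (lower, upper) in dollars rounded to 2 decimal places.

(-180.60, -93.40)

Pooled variance s_p² = [125·210² + 132·44²] / (126+133−2) = 22443.7821, so s_p = 149.8125.
SE_diff = s_p·√(1/n₁ + 1/n₂) = 149.8125·√(1/126 + 1/133) = 18.6246.
t* = 2.341; margin = 2.341 × 18.6246 = 43.6002.
Difference = 340 − 477 = -137.0000.
-137.0000 ± 43.6002 → (-180.60, -93.40).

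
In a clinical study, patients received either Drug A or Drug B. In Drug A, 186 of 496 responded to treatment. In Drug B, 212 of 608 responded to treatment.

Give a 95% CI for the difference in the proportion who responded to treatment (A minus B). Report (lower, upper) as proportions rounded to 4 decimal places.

p̂₁ = 186/496 = 0.3750 and p̂₂ = 212/608 = 0.3487.
SE₁ = √(p̂₁(1−p̂₁)/n₁) = √(0.3750·0.6250/496) = 0.02174; SE₂ = √(0.3487·0.6513/608) = 0.01933.
Independent samples: SE of the difference = √(SE₁² + SE₂²) = √(0.0004726276 + 0.0003736489) = 0.02909.
z* for 95% confidence is 1.960, so the margin of error is 1.960 × 0.02909 = 0.05702.
Point estimate p̂₁ − p̂₂ = 0.3750 − 0.3487 = 0.0263.
0.0263 ± 0.05702 → (-0.0307, 0.0833).

(-0.0307, 0.0833)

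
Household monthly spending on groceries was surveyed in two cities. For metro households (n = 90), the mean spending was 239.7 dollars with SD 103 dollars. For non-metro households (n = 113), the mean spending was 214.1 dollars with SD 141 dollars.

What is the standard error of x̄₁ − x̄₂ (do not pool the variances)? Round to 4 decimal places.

Per-group SEs: s₁/√n₁ = 103/√90 = 10.8572, s₂/√n₂ = 141/√113 = 13.2642.
Unpooled SE of the difference: √(117.87879184 + 175.93900164) = 17.1411.

17.1411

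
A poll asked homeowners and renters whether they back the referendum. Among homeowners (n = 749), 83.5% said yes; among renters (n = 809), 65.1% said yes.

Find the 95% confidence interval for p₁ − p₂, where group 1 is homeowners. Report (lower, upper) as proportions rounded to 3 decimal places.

(0.142, 0.226)

The two standard errors are √(0.8350×0.1650/749) = 0.01356 and √(0.6510×0.3490/809) = 0.01676.
Because the samples are independent, SE_diff = √(0.01356² + 0.01676²) = 0.02156.
Using z* = 1.960 for 95%, ME = 1.960 × 0.02156 = 0.04226.
p̂₁ − p̂₂ = 0.1840; interval 0.1840 ± 0.04226 gives (0.142, 0.226).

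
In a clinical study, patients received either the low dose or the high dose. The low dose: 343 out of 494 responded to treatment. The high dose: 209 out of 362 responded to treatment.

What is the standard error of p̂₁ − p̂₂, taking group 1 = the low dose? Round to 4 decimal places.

0.0332

Sample proportions: 343/494 = 0.6943, 209/362 = 0.5773.
Each SE is √(p̂(1−p̂)/n): √(0.6943·0.3057/494) = 0.02073 and √(0.5773·0.4227/362) = 0.02596.
SE(p̂₁ − p̂₂) = √(SE₁² + SE₂²) = √(0.0004297329 + 0.0006739216) = 0.03322, since the two samples are independent.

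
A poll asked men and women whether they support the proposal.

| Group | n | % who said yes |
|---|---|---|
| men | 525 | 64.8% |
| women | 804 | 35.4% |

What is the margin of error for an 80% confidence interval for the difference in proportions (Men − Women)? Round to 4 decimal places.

0.0344

The two standard errors are √(0.6480×0.3520/525) = 0.02084 and √(0.3540×0.6460/804) = 0.01687.
Because the samples are independent, SE_diff = √(0.02084² + 0.01687²) = 0.02681.
Using z* = 1.282 for 80%, ME = 1.282 × 0.02681 = 0.03437.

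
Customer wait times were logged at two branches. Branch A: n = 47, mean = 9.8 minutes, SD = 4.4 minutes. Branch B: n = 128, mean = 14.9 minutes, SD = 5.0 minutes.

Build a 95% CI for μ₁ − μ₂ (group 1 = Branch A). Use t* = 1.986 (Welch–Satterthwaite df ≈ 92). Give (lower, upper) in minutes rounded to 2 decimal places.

(-6.65, -3.55)

Per-group SEs: s₁/√n₁ = 4.4/√47 = 0.6418, s₂/√n₂ = 5.0/√128 = 0.4419.
Unpooled SE of the difference: √(0.41190724 + 0.19527561) = 0.7792.
Margin of error = t* · SE = 1.986 × 0.7792 = 1.5475.
x̄₁ − x̄₂ = 9.8 − 14.9 = -5.1000.
CI: -5.1000 ± 1.5475 = (-6.65, -3.55).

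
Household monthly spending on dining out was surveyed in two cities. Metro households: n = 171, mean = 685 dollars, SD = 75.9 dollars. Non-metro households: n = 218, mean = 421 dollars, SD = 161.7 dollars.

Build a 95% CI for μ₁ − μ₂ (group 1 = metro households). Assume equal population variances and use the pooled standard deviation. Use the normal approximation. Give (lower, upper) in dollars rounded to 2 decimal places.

(237.75, 290.25)

Pooled variance s_p² = [170·75.9² + 217·161.7²] / (171+218−2) = 17191.7644, so s_p = 131.1174.
SE_diff = s_p·√(1/n₁ + 1/n₂) = 131.1174·√(1/171 + 1/218) = 13.3940.
z* = 1.960; margin = 1.960 × 13.3940 = 26.2522.
Difference = 685 − 421 = 264.0000.
264.0000 ± 26.2522 → (237.75, 290.25).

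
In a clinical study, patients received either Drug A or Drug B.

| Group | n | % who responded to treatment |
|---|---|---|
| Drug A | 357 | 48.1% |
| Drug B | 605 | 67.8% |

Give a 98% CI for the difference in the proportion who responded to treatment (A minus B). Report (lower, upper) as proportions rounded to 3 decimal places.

(-0.273, -0.121)

The two standard errors are √(0.4810×0.5190/357) = 0.02644 and √(0.6780×0.3220/605) = 0.01900.
Because the samples are independent, SE_diff = √(0.02644² + 0.01900²) = 0.03256.
Using z* = 2.326 for 98%, ME = 2.326 × 0.03256 = 0.07573.
p̂₁ − p̂₂ = -0.1970; interval -0.1970 ± 0.07573 gives (-0.273, -0.121).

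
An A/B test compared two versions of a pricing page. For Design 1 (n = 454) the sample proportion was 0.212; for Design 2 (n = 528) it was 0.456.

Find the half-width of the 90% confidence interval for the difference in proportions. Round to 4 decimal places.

SE₁ = √(p̂₁(1−p̂₁)/n₁) = √(0.2120·0.7880/454) = 0.01918; SE₂ = √(0.4560·0.5440/528) = 0.02168.
Independent samples: SE of the difference = √(SE₁² + SE₂²) = √(0.0003678724 + 0.0004700224) = 0.02895.
z* for 90% confidence is 1.645, so the margin of error is 1.645 × 0.02895 = 0.04762.

0.0476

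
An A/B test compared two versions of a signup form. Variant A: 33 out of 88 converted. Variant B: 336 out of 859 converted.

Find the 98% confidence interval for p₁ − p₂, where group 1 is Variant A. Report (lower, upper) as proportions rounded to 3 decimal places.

First, p̂₁ = 33/88 = 0.3750; p̂₂ = 336/859 = 0.3912.
The two standard errors are √(0.3750×0.6250/88) = 0.05161 and √(0.3912×0.6088/859) = 0.01665.
Because the samples are independent, SE_diff = √(0.05161² + 0.01665²) = 0.05423.
Using z* = 2.326 for 98%, ME = 2.326 × 0.05423 = 0.12614.
p̂₁ − p̂₂ = -0.0162; interval -0.0162 ± 0.12614 gives (-0.142, 0.110).

(-0.142, 0.110)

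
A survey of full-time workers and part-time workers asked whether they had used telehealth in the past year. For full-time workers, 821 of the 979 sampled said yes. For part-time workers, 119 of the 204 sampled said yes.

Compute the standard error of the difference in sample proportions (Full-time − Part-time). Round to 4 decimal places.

p̂₁ = 821/979 = 0.8386 and p̂₂ = 119/204 = 0.5833.
SE₁ = √(p̂₁(1−p̂₁)/n₁) = √(0.8386·0.1614/979) = 0.01176; SE₂ = √(0.5833·0.4167/204) = 0.03452.
Independent samples: SE of the difference = √(SE₁² + SE₂²) = √(0.0001382976 + 0.0011916304) = 0.03647.

0.0365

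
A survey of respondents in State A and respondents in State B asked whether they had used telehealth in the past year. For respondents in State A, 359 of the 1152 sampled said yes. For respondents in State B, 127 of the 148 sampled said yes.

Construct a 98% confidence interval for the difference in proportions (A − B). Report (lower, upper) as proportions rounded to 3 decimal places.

(-0.620, -0.473)

Sample proportions: 359/1152 = 0.3116, 127/148 = 0.8581.
Each SE is √(p̂(1−p̂)/n): √(0.3116·0.6884/1152) = 0.01365 and √(0.8581·0.1419/148) = 0.02868.
SE(p̂₁ − p̂₂) = √(SE₁² + SE₂²) = √(0.0001863225 + 0.0008225424) = 0.03176, since the two samples are independent.
At 98% confidence z* = 2.326; margin = 2.326 × 0.03176 = 0.07387.
The difference is 0.3116 − 0.8581 = -0.5465, so the interval is -0.5465 ± 0.07387 = (-0.620, -0.473).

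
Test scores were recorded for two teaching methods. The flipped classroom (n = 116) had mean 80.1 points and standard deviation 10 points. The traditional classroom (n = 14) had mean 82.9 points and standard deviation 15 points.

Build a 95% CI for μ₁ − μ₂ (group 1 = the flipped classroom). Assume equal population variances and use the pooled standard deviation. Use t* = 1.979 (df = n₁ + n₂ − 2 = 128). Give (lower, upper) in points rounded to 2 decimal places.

(-8.74, 3.14)

s_p = √[((n₁−1)s₁² + (n₂−1)s₂²)/(n₁+n₂−2)] = √[(115·10² + 13·15²)/128] = 10.6158.
SE = 10.6158·√(1/116 + 1/14) = 3.0035.
With t* = 1.979, margin = 1.979 × 3.0035 = 5.9439.
x̄₁ − x̄₂ = 80.1 − 82.9 = -2.8000; interval -2.8000 ± 5.9439 = (-8.74, 3.14).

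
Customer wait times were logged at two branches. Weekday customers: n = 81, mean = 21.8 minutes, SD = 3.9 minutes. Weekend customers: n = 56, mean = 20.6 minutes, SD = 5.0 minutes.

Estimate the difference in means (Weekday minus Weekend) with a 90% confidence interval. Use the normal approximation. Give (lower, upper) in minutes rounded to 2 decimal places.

Standard errors of each mean: 3.9/√81 = 0.4333 and 5.0/√56 = 0.6682.
SE(x̄₁ − x̄₂) = √(0.4333² + 0.6682²) = 0.7964 for independent samples with unequal variances.
With z* = 1.645, the margin is 1.645 × 0.7964 = 1.3101.
x̄₁ − x̄₂ = 21.8 − 20.6 = 1.2000; the interval is 1.2000 ± 1.3101 = (-0.11, 2.51).

(-0.11, 2.51)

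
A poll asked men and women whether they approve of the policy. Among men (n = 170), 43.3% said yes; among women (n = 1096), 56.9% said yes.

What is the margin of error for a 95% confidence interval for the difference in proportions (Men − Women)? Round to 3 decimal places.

The two standard errors are √(0.4330×0.5670/170) = 0.03800 and √(0.5690×0.4310/1096) = 0.01496.
Because the samples are independent, SE_diff = √(0.03800² + 0.01496²) = 0.04084.
Using z* = 1.960 for 95%, ME = 1.960 × 0.04084 = 0.08005.

0.080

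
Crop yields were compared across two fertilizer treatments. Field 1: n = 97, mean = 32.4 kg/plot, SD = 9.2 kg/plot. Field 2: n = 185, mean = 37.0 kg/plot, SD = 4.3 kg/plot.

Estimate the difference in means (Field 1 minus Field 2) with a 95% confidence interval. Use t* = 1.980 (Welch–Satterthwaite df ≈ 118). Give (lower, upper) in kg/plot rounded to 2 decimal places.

Per-group SEs: s₁/√n₁ = 9.2/√97 = 0.9341, s₂/√n₂ = 4.3/√185 = 0.3161.
Unpooled SE of the difference: √(0.87254281 + 0.09991921) = 0.9861.
Margin of error = t* · SE = 1.980 × 0.9861 = 1.9525.
x̄₁ − x̄₂ = 32.4 − 37.0 = -4.6000.
CI: -4.6000 ± 1.9525 = (-6.55, -2.65).

(-6.55, -2.65)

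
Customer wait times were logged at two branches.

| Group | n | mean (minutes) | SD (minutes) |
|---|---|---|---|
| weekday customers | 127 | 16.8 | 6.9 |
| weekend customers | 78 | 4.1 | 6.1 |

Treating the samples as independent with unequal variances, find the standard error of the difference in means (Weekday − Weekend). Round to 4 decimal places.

Per-group SEs: s₁/√n₁ = 6.9/√127 = 0.6123, s₂/√n₂ = 6.1/√78 = 0.6907.
Unpooled SE of the difference: √(0.37491129 + 0.47706649) = 0.9230.

0.9230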